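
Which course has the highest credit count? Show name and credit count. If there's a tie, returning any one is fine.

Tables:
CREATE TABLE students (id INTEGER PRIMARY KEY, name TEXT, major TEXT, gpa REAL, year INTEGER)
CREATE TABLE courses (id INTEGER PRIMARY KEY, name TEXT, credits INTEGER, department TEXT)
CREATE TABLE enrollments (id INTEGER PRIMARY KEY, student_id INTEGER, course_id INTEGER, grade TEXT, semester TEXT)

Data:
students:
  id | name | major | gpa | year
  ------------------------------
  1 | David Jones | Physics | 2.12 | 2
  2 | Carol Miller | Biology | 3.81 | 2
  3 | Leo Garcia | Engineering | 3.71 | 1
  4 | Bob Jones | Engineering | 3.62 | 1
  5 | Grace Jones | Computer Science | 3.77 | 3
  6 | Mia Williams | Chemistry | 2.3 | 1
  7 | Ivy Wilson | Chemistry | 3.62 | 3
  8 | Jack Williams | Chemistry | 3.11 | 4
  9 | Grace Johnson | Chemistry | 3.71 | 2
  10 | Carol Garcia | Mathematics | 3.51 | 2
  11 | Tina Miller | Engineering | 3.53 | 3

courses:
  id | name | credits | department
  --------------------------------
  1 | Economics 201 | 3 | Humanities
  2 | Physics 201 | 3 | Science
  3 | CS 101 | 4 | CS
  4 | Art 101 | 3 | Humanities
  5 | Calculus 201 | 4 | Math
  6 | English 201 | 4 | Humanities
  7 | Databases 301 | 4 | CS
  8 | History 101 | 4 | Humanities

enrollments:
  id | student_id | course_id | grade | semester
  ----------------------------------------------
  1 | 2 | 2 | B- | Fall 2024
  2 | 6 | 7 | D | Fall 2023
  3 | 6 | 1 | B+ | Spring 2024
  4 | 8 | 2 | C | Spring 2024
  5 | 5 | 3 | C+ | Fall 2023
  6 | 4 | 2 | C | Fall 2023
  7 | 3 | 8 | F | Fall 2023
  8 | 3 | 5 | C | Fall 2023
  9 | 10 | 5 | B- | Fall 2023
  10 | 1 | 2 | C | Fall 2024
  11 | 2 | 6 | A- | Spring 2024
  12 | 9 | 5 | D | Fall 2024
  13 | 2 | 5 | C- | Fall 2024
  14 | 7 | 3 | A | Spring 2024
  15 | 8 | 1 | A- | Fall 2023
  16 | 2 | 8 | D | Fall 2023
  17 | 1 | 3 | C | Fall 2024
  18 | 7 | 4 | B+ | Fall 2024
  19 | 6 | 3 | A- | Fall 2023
SELECT name, credits FROM courses ORDER BY credits DESC LIMIT 1

Execution result:
name | credits
CS 101 | 4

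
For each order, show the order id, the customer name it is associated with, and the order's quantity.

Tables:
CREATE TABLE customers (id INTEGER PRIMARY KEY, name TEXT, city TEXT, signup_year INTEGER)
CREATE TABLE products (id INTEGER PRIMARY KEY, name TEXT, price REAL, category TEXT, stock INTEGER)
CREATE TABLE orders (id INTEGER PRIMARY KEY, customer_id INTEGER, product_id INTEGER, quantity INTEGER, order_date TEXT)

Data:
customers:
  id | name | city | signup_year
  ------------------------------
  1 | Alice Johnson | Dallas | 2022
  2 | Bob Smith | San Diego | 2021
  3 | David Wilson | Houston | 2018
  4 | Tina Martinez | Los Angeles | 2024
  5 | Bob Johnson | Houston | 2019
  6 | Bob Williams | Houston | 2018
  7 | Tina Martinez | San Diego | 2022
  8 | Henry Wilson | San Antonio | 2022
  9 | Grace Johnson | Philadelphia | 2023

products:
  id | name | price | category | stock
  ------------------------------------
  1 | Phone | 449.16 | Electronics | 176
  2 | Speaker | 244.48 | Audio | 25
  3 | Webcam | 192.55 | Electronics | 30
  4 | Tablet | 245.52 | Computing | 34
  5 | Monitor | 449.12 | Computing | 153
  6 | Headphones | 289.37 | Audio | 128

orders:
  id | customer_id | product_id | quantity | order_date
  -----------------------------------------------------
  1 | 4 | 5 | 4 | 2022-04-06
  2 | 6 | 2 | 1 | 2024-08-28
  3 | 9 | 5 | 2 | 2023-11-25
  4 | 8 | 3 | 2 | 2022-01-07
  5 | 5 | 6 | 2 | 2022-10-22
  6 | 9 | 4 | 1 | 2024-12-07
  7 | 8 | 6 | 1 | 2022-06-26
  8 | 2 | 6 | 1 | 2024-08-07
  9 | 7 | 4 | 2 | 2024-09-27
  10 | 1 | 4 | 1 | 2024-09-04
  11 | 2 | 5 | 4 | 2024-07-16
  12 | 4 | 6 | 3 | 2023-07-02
SELECT c.id, p.name AS customer, c.quantity FROM orders c JOIN customers p ON c.customer_id = p.id

Execution result:
id | customer | quantity
1 | Tina Martinez | 4
2 | Bob Williams | 1
3 | Grace Johnson | 2
4 | Henry Wilson | 2
5 | Bob Johnson | 2
6 | Grace Johnson | 1
7 | Henry Wilson | 1
8 | Bob Smith | 1
9 | Tina Martinez | 2
10 | Alice Johnson | 1
11 | Bob Smith | 4
12 | Tina Martinez | 3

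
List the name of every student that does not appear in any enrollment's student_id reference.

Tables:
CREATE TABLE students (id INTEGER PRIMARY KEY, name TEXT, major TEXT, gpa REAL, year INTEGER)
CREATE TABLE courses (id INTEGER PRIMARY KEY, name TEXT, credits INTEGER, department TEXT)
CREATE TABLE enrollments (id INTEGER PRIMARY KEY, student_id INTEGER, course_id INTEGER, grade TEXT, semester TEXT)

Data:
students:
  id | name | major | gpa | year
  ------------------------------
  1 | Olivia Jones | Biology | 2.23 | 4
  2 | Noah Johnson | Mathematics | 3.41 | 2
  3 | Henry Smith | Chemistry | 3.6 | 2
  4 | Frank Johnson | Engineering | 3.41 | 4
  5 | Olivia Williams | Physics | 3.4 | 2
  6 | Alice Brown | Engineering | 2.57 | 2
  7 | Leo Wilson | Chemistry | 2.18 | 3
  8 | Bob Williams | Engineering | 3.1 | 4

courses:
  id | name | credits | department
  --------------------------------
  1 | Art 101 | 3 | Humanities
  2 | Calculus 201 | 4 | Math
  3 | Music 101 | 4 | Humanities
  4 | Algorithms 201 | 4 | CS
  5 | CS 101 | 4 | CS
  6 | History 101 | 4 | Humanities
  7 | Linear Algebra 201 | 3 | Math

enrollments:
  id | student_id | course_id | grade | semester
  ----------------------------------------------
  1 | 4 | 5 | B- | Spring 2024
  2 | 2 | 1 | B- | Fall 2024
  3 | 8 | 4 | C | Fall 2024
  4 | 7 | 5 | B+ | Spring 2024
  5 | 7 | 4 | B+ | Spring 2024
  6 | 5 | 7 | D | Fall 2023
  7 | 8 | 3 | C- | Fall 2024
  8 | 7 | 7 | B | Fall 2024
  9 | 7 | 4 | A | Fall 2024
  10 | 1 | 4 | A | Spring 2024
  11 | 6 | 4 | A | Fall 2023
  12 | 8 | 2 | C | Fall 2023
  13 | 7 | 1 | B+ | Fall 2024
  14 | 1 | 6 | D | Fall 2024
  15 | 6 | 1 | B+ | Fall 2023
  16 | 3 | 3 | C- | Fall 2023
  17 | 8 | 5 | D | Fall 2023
SELECT p.name FROM students p LEFT JOIN enrollments c ON c.student_id = p.id WHERE c.id IS NULL

Execution result:
(no rows)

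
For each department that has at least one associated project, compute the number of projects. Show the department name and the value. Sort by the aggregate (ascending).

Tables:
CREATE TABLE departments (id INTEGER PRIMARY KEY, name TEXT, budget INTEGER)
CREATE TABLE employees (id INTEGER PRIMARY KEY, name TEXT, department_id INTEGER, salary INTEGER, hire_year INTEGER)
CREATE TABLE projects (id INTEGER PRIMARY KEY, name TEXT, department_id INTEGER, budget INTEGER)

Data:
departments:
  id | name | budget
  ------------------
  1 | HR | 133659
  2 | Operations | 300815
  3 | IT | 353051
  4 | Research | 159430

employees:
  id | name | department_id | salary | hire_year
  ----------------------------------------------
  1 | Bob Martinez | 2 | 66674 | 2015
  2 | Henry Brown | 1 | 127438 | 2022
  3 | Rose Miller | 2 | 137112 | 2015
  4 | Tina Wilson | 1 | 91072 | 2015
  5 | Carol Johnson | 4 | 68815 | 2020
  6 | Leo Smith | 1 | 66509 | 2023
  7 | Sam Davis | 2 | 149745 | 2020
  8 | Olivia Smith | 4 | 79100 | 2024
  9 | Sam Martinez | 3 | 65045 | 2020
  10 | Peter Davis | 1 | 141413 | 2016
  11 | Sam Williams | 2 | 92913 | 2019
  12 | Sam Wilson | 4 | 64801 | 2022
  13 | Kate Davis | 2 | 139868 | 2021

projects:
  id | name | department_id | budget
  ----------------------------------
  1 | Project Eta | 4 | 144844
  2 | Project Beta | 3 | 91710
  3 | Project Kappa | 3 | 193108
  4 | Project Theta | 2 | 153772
SELECT p.name, COUNT(*) AS n FROM projects c JOIN departments p ON c.department_id = p.id GROUP BY p.id, p.name ORDER BY n ASC

Execution result:
name | n
Operations | 1
Research | 1
IT | 2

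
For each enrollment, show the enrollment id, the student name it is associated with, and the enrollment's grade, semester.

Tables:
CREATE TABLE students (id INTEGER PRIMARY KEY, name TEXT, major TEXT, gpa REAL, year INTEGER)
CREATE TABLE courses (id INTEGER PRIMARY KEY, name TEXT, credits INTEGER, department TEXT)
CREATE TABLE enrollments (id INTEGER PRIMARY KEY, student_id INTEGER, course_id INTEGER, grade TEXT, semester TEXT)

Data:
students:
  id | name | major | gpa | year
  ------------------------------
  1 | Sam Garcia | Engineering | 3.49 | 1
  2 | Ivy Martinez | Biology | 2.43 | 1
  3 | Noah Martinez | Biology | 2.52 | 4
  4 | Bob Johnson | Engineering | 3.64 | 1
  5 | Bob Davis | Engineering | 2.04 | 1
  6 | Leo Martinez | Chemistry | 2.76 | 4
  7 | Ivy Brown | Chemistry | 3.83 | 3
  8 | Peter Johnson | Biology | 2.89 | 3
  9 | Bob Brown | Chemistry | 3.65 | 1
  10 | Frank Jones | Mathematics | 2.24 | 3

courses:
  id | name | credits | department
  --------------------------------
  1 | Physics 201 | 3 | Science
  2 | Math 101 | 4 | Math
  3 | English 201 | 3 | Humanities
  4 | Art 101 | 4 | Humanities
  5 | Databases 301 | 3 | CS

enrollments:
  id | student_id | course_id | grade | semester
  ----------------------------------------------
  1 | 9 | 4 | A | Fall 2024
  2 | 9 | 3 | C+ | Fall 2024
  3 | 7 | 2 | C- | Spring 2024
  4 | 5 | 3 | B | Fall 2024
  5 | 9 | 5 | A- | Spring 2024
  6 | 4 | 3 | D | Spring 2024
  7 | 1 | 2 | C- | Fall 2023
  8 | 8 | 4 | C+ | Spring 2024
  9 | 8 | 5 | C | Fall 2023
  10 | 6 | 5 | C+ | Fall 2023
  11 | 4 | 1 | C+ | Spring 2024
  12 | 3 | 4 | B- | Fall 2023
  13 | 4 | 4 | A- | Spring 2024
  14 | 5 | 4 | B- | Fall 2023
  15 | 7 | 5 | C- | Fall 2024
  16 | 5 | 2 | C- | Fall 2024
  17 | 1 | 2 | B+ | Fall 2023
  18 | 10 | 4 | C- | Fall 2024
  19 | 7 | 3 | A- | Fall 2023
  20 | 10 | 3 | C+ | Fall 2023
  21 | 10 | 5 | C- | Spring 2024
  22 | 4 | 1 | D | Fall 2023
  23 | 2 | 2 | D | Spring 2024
SELECT c.id, p.name AS student, c.grade, c.semester FROM enrollments c JOIN students p ON c.student_id = p.id

Execution result:
id | student | grade | semester
1 | Bob Brown | A | Fall 2024
2 | Bob Brown | C+ | Fall 2024
3 | Ivy Brown | C- | Spring 2024
4 | Bob Davis | B | Fall 2024
5 | Bob Brown | A- | Spring 2024
6 | Bob Johnson | D | Spring 2024
7 | Sam Garcia | C- | Fall 2023
8 | Peter Johnson | C+ | Spring 2024
9 | Peter Johnson | C | Fall 2023
10 | Leo Martinez | C+ | Fall 2023
11 | Bob Johnson | C+ | Spring 2024
12 | Noah Martinez | B- | Fall 2023
13 | Bob Johnson | A- | Spring 2024
14 | Bob Davis | B- | Fall 2023
15 | Ivy Brown | C- | Fall 2024
16 | Bob Davis | C- | Fall 2024
17 | Sam Garcia | B+ | Fall 2023
18 | Frank Jones | C- | Fall 2024
19 | Ivy Brown | A- | Fall 2023
20 | Frank Jones | C+ | Fall 2023
21 | Frank Jones | C- | Spring 2024
22 | Bob Johnson | D | Fall 2023
23 | Ivy Martinez | D | Spring 2024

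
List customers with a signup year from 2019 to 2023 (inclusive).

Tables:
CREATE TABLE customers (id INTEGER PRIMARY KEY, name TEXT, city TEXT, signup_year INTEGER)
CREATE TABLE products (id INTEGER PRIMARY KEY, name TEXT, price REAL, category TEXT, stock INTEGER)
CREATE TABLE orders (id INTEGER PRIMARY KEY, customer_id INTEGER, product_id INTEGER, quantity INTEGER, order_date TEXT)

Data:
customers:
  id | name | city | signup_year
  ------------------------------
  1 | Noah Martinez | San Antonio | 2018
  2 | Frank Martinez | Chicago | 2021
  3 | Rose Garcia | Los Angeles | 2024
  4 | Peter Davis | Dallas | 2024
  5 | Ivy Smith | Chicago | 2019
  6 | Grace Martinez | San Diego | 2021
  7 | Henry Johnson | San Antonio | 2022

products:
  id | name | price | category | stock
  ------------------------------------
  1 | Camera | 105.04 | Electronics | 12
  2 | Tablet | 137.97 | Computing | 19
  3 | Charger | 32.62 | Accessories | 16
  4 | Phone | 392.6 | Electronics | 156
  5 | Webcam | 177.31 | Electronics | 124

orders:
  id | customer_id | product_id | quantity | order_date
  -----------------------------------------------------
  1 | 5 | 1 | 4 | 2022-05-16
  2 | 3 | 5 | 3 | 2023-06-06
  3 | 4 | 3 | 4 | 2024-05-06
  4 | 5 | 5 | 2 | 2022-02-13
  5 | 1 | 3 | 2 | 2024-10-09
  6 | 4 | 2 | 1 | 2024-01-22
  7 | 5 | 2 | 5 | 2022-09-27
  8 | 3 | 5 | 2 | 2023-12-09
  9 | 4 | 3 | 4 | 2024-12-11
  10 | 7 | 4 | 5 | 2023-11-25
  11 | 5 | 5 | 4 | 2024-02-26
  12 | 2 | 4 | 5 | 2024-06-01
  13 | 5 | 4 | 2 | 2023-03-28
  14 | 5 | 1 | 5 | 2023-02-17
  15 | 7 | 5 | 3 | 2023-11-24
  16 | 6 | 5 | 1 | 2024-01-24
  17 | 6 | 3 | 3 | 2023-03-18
SELECT name, signup_year FROM customers WHERE signup_year BETWEEN 2019 AND 2023

Execution result:
name | signup_year
Frank Martinez | 2021
Ivy Smith | 2019
Grace Martinez | 2021
Henry Johnson | 2022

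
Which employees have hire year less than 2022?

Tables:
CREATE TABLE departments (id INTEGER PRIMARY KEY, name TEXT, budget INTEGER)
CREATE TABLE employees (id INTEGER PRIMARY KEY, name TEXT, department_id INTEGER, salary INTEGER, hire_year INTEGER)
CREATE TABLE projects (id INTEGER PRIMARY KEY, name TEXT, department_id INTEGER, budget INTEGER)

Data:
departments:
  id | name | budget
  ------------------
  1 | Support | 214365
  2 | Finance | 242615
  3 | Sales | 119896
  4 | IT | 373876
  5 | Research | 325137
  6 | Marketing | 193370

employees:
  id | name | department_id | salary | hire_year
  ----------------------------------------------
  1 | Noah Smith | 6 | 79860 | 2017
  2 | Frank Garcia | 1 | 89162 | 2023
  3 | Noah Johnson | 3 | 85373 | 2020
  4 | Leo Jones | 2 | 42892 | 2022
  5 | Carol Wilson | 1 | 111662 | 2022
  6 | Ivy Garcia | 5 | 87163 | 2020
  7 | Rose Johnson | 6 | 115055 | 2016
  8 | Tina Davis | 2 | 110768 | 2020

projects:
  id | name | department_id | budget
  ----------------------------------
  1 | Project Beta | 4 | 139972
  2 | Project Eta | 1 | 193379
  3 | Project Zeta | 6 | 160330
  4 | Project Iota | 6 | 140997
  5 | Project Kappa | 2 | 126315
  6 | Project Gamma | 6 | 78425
SELECT name, hire_year FROM employees WHERE hire_year < 2022

Execution result:
name | hire_year
Noah Smith | 2017
Noah Johnson | 2020
Ivy Garcia | 2020
Rose Johnson | 2016
Tina Davis | 2020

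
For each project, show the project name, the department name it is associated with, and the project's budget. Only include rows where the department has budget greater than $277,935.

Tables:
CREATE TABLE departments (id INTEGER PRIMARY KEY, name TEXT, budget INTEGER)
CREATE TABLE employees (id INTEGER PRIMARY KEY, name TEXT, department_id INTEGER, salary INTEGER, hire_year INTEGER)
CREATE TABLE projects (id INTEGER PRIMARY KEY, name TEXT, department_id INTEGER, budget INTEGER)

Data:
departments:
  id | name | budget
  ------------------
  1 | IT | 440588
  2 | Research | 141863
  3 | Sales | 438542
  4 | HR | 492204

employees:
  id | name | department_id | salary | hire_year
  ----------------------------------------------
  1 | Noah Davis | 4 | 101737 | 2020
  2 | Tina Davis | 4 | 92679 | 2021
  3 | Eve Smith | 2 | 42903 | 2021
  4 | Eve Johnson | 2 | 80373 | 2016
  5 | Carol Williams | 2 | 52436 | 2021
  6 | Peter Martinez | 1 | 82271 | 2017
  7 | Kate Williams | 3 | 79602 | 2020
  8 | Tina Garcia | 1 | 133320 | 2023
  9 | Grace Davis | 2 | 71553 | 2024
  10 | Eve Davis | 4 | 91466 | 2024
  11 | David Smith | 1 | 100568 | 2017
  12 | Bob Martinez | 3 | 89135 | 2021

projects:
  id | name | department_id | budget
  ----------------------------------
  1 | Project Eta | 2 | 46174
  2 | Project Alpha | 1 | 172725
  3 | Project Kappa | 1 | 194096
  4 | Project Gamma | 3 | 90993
SELECT c.name, p.name AS department, c.budget FROM projects c JOIN departments p ON c.department_id = p.id WHERE p.budget > 277935

Execution result:
name | department | budget
Project Alpha | IT | 172725
Project Kappa | IT | 194096
Project Gamma | Sales | 90993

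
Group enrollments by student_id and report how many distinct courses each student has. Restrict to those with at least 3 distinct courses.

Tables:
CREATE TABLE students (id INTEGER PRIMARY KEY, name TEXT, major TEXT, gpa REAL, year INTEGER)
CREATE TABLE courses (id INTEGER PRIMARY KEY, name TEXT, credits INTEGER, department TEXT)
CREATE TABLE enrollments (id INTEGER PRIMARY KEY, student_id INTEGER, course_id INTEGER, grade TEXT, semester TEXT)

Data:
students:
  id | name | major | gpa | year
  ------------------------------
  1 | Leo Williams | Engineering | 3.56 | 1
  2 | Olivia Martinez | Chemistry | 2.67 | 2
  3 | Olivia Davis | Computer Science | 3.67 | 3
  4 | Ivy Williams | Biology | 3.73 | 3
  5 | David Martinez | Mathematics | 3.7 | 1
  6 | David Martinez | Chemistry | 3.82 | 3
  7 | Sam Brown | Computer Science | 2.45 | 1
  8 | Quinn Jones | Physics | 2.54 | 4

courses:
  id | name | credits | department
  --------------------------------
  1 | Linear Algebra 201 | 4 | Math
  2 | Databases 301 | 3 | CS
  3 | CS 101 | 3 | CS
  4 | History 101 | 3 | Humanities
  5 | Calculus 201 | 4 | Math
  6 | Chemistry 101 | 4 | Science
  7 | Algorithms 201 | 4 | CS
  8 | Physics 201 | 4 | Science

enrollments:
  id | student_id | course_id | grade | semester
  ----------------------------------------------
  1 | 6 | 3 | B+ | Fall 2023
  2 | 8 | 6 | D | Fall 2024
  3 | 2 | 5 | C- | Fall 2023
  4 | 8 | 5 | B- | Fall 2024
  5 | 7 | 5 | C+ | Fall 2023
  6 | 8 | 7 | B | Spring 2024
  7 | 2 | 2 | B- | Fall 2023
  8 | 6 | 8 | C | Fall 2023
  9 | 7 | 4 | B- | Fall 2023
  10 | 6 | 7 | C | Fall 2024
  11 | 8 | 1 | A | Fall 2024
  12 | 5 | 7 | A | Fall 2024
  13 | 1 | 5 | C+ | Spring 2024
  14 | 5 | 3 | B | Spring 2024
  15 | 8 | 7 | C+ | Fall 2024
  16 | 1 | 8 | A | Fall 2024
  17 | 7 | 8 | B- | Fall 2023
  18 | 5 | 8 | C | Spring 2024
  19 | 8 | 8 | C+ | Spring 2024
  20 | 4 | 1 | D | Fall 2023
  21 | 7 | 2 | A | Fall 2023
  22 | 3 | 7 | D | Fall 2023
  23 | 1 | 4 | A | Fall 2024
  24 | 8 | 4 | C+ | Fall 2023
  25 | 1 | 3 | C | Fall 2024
SELECT student_id, COUNT(DISTINCT course_id) AS distinct_course_count FROM enrollments GROUP BY student_id HAVING COUNT(DISTINCT course_id) >= 3

Execution result:
student_id | distinct_course_count
1 | 4
5 | 3
6 | 3
7 | 4
8 | 6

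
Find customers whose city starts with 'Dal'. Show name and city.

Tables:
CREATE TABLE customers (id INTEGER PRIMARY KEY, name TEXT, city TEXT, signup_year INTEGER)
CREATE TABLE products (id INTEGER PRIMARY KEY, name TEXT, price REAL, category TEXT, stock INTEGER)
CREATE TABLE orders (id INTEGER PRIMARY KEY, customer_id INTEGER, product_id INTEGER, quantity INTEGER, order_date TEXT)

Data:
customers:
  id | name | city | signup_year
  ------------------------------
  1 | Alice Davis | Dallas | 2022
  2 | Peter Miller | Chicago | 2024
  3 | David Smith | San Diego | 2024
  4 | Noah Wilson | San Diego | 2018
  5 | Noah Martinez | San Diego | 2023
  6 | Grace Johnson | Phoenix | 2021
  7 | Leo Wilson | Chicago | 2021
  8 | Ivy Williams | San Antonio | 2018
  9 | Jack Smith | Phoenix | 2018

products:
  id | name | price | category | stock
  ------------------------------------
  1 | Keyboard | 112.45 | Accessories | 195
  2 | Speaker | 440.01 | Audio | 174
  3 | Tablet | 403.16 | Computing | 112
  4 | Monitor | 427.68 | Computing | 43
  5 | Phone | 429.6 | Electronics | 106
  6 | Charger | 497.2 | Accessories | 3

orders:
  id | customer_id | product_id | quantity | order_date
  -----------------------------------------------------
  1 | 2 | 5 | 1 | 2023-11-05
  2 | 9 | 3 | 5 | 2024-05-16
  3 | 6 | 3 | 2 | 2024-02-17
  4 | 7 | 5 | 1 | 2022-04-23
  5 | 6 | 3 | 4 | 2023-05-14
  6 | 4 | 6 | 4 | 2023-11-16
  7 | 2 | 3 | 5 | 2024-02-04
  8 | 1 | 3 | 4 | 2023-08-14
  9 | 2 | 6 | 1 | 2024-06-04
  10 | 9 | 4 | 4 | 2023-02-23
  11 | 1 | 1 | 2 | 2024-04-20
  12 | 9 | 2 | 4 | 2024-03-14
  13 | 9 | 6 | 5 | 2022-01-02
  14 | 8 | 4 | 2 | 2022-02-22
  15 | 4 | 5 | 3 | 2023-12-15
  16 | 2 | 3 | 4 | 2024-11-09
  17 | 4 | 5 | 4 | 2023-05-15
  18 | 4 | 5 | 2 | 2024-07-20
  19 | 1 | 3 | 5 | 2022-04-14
SELECT name, city FROM customers WHERE city LIKE 'Dal%'

Execution result:
name | city
Alice Davis | Dallas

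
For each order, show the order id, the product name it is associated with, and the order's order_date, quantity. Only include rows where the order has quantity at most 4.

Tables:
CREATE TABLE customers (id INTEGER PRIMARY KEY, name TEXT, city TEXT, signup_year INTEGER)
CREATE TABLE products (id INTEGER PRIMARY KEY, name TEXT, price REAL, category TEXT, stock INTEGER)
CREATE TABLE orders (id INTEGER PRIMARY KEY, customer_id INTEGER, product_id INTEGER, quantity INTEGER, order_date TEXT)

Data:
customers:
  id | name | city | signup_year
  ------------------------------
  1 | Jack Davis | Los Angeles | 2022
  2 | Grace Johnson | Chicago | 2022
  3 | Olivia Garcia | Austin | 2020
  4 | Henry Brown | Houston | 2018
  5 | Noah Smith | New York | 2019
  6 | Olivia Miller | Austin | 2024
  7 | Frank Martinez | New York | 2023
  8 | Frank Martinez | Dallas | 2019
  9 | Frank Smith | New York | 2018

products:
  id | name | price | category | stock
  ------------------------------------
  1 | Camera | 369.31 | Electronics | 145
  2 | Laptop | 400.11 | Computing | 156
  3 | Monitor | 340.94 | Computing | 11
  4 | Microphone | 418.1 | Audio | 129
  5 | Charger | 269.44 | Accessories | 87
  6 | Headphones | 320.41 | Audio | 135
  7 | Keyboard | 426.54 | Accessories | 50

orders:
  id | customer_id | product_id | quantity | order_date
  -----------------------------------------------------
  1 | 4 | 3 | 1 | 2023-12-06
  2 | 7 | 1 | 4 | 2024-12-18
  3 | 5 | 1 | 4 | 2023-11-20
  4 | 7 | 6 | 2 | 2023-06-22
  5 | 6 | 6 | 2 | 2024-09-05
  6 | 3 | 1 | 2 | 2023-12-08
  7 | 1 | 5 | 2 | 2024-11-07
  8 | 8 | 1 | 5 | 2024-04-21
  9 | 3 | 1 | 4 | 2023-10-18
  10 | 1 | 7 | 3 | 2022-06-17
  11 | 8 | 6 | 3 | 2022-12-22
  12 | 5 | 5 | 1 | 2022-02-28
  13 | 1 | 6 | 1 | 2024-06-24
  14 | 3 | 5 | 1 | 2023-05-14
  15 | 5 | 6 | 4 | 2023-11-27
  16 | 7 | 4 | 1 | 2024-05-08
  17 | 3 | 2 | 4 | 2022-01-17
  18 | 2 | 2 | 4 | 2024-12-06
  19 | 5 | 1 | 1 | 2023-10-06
SELECT c.id, p.name AS product, c.order_date, c.quantity FROM orders c JOIN products p ON c.product_id = p.id WHERE c.quantity <= 4

Execution result:
id | product | order_date | quantity
1 | Monitor | 2023-12-06 | 1
2 | Camera | 2024-12-18 | 4
3 | Camera | 2023-11-20 | 4
4 | Headphones | 2023-06-22 | 2
5 | Headphones | 2024-09-05 | 2
6 | Camera | 2023-12-08 | 2
7 | Charger | 2024-11-07 | 2
9 | Camera | 2023-10-18 | 4
10 | Keyboard | 2022-06-17 | 3
11 | Headphones | 2022-12-22 | 3
12 | Charger | 2022-02-28 | 1
13 | Headphones | 2024-06-24 | 1
14 | Charger | 2023-05-14 | 1
15 | Headphones | 2023-11-27 | 4
16 | Microphone | 2024-05-08 | 1
17 | Laptop | 2022-01-17 | 4
18 | Laptop | 2024-12-06 | 4
19 | Camera | 2023-10-06 | 1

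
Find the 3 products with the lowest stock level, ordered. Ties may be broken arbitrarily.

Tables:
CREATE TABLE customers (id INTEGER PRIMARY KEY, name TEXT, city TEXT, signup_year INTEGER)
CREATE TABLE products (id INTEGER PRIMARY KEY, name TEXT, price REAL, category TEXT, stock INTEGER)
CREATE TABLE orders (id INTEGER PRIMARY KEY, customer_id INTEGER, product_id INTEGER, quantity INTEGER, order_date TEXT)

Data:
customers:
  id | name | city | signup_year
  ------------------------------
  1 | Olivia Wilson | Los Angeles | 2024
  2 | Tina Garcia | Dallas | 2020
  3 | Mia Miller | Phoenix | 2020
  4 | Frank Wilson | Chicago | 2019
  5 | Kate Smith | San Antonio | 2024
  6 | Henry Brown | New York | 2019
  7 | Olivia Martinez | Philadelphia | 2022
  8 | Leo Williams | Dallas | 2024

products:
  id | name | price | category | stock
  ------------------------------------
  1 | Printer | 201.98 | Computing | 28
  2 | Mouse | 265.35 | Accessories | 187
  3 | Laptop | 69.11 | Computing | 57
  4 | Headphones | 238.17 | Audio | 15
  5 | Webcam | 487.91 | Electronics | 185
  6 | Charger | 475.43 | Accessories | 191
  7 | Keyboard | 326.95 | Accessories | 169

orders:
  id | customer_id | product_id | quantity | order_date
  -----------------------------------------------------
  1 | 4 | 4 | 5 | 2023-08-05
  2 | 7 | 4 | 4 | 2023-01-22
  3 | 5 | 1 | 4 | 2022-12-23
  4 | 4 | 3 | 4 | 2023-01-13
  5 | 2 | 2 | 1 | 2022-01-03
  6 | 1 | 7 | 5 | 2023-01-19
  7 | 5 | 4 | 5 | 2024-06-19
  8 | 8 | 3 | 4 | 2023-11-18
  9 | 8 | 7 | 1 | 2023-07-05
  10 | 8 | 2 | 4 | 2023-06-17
SELECT name, stock FROM products ORDER BY stock ASC LIMIT 3

Execution result:
name | stock
Headphones | 15
Printer | 28
Laptop | 57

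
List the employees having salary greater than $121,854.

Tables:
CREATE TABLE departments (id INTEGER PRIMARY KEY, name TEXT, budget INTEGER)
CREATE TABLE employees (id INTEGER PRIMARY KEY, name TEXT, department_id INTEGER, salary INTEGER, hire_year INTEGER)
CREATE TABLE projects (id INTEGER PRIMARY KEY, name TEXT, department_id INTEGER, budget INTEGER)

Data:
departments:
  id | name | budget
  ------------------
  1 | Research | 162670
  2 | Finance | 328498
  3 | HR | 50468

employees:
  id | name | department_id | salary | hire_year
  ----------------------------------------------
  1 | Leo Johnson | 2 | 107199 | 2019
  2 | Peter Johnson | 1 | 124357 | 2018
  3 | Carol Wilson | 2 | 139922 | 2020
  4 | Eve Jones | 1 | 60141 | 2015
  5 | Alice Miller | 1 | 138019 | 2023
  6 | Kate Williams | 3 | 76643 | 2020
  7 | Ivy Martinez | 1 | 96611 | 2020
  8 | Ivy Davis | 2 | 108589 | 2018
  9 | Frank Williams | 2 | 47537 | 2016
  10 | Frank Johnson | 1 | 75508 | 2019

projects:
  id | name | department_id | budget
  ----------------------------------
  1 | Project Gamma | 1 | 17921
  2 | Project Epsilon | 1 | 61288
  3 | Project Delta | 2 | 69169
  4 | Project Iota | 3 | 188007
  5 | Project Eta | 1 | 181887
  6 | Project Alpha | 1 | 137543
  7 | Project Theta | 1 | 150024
SELECT name, salary FROM employees WHERE salary > 121854

Execution result:
name | salary
Peter Johnson | 124357
Carol Wilson | 139922
Alice Miller | 138019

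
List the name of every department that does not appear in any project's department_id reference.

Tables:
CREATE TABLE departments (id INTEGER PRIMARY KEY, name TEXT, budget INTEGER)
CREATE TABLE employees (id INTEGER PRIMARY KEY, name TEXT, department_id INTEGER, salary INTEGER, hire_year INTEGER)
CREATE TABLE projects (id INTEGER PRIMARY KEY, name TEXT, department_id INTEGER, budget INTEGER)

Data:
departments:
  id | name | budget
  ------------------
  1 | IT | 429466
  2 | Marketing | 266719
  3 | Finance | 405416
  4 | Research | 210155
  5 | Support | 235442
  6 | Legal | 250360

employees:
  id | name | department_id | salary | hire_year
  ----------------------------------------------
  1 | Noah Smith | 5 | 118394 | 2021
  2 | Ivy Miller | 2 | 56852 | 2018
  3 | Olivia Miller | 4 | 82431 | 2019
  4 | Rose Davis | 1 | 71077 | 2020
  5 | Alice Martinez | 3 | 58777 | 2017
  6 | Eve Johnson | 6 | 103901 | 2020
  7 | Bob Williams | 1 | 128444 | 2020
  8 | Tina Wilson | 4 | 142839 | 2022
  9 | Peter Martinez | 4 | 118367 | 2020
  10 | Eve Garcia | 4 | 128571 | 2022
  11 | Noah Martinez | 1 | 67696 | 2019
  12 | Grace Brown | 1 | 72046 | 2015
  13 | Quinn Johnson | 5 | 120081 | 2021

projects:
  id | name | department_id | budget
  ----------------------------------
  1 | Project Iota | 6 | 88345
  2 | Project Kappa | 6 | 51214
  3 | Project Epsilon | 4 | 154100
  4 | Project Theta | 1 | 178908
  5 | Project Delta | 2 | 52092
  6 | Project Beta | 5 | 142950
SELECT p.name FROM departments p LEFT JOIN projects c ON c.department_id = p.id WHERE c.id IS NULL

Execution result:
Finance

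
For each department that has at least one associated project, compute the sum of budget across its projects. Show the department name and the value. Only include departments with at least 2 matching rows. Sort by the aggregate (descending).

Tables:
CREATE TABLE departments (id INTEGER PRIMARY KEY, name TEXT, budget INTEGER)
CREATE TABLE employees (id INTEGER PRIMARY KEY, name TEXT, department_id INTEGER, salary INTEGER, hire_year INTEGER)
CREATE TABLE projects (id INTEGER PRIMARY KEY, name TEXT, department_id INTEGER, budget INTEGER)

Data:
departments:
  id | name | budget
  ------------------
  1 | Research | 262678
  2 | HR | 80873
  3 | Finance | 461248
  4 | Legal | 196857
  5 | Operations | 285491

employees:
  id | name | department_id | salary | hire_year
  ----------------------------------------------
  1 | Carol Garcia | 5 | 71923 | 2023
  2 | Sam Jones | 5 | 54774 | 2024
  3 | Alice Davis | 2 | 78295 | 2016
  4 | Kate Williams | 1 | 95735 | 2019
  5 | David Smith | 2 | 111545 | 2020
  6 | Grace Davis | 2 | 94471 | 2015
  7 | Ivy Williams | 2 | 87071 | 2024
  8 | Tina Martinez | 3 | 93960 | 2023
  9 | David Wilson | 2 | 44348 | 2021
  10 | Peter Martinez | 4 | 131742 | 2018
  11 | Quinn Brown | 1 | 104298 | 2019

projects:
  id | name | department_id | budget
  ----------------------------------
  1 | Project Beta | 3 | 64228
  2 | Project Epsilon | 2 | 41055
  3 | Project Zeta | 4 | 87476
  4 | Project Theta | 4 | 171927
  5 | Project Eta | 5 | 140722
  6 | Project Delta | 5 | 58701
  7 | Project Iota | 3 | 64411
SELECT p.name, SUM(c.budget) AS sum_budget FROM projects c JOIN departments p ON c.department_id = p.id GROUP BY p.id, p.name HAVING COUNT(*) >= 2 ORDER BY sum_budget DESC

Execution result:
name | sum_budget
Legal | 259403
Operations | 199423
Finance | 128639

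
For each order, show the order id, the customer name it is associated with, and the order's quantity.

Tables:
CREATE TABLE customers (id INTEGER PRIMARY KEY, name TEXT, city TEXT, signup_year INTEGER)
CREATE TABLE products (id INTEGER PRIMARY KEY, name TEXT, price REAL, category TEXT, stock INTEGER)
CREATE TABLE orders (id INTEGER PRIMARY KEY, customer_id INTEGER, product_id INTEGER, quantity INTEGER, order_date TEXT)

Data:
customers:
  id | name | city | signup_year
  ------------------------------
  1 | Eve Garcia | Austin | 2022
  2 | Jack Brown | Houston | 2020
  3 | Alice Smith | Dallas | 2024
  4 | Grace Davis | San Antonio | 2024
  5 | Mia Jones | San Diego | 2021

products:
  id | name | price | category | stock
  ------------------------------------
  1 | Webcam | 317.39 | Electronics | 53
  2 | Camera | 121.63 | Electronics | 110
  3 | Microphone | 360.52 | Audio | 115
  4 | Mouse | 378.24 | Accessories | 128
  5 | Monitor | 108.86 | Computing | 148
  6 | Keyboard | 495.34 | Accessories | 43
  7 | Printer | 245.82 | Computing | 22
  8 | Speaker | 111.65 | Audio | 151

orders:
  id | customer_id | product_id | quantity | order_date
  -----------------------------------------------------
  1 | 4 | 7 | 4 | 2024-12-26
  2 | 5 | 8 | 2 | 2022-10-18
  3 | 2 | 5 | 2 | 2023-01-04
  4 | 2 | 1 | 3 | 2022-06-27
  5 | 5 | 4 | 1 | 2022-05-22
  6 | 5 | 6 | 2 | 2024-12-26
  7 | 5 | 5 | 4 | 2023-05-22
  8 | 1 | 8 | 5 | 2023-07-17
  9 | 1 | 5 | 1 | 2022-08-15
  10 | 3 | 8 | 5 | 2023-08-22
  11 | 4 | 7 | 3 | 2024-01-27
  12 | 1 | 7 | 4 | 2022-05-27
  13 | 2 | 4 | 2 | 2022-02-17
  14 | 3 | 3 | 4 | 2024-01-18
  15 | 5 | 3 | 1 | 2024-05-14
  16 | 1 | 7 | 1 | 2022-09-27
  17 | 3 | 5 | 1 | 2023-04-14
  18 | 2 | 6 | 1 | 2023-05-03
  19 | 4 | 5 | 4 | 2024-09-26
SELECT c.id, p.name AS customer, c.quantity FROM orders c JOIN customers p ON c.customer_id = p.id

Execution result:
id | customer | quantity
1 | Grace Davis | 4
2 | Mia Jones | 2
3 | Jack Brown | 2
4 | Jack Brown | 3
5 | Mia Jones | 1
6 | Mia Jones | 2
7 | Mia Jones | 4
8 | Eve Garcia | 5
9 | Eve Garcia | 1
10 | Alice Smith | 5
11 | Grace Davis | 3
12 | Eve Garcia | 4
13 | Jack Brown | 2
14 | Alice Smith | 4
15 | Mia Jones | 1
16 | Eve Garcia | 1
17 | Alice Smith | 1
18 | Jack Brown | 1
19 | Grace Davis | 4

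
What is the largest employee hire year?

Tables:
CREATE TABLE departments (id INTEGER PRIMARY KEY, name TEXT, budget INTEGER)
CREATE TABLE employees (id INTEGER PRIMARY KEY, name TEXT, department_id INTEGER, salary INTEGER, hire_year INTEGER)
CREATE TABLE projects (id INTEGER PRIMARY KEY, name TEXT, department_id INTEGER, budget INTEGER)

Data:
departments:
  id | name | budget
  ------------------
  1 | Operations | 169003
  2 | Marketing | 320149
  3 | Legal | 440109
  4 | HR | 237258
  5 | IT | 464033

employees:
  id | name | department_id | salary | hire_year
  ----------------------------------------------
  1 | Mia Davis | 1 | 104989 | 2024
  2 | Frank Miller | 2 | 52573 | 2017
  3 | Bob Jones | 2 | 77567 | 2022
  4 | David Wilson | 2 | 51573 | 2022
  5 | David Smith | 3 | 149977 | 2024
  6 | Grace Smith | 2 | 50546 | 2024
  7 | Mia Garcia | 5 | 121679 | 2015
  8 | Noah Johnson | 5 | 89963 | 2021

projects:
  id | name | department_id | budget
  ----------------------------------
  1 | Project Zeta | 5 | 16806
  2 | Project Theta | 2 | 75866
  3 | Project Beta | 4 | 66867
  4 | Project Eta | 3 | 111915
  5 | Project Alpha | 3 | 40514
SELECT MAX(hire_year) FROM employees

Execution result:
2024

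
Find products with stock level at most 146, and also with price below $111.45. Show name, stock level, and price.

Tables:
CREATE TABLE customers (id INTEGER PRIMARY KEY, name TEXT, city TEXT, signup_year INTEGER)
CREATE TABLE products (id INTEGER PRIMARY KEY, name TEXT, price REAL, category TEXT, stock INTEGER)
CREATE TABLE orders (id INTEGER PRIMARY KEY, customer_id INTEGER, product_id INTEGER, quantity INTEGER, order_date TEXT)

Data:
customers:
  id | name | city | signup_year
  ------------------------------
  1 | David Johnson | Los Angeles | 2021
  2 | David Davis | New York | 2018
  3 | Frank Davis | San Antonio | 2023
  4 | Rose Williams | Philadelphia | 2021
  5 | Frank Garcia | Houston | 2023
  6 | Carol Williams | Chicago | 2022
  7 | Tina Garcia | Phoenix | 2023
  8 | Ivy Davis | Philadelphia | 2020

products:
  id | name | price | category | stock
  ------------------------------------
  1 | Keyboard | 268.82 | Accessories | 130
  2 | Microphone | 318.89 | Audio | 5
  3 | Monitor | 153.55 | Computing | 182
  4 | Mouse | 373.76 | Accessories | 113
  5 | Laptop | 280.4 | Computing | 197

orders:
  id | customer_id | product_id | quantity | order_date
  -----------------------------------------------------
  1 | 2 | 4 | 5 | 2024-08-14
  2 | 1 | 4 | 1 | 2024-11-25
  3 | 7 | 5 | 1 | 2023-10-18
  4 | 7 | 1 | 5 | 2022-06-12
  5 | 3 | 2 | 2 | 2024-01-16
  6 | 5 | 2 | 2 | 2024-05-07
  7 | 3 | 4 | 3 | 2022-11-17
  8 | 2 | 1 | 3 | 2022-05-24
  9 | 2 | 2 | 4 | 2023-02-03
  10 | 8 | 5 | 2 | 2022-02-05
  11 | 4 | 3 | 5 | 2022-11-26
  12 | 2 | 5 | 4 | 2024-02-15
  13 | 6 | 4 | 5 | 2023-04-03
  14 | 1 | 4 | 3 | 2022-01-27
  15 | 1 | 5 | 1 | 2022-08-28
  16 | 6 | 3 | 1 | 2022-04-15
SELECT name, stock, price FROM products WHERE stock <= 146 AND price < 111.45

Execution result:
(no rows)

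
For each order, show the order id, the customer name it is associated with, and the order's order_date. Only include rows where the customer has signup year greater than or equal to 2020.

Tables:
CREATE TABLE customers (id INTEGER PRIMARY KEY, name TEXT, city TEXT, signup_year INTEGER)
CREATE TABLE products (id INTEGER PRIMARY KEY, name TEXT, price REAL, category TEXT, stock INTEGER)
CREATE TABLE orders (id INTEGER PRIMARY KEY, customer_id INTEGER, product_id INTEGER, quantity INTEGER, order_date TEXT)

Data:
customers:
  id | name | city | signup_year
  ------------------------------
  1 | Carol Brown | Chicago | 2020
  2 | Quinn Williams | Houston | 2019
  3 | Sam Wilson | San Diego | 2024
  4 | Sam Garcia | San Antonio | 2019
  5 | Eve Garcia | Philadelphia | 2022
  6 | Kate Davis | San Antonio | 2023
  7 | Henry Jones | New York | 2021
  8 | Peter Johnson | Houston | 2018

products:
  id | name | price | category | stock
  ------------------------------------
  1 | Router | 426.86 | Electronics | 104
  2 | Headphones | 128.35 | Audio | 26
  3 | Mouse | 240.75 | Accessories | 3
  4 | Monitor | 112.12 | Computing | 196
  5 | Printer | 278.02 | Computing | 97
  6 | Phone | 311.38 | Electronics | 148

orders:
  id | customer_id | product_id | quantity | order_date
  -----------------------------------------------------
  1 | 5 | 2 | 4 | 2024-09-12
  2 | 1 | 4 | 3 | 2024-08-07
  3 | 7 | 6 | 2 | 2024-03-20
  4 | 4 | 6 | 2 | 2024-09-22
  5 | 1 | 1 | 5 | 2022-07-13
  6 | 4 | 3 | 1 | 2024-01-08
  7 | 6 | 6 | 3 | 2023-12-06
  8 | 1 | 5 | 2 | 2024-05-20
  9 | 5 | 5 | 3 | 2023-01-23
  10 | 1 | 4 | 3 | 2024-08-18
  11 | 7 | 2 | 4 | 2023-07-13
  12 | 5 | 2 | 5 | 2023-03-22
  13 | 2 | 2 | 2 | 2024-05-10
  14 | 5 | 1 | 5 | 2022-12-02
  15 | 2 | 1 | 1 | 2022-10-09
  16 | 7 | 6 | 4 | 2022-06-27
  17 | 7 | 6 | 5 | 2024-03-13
SELECT c.id, p.name AS customer, c.order_date FROM orders c JOIN customers p ON c.customer_id = p.id WHERE p.signup_year >= 2020

Execution result:
id | customer | order_date
1 | Eve Garcia | 2024-09-12
2 | Carol Brown | 2024-08-07
3 | Henry Jones | 2024-03-20
5 | Carol Brown | 2022-07-13
7 | Kate Davis | 2023-12-06
8 | Carol Brown | 2024-05-20
9 | Eve Garcia | 2023-01-23
10 | Carol Brown | 2024-08-18
11 | Henry Jones | 2023-07-13
12 | Eve Garcia | 2023-03-22
14 | Eve Garcia | 2022-12-02
16 | Henry Jones | 2022-06-27
17 | Henry Jones | 2024-03-13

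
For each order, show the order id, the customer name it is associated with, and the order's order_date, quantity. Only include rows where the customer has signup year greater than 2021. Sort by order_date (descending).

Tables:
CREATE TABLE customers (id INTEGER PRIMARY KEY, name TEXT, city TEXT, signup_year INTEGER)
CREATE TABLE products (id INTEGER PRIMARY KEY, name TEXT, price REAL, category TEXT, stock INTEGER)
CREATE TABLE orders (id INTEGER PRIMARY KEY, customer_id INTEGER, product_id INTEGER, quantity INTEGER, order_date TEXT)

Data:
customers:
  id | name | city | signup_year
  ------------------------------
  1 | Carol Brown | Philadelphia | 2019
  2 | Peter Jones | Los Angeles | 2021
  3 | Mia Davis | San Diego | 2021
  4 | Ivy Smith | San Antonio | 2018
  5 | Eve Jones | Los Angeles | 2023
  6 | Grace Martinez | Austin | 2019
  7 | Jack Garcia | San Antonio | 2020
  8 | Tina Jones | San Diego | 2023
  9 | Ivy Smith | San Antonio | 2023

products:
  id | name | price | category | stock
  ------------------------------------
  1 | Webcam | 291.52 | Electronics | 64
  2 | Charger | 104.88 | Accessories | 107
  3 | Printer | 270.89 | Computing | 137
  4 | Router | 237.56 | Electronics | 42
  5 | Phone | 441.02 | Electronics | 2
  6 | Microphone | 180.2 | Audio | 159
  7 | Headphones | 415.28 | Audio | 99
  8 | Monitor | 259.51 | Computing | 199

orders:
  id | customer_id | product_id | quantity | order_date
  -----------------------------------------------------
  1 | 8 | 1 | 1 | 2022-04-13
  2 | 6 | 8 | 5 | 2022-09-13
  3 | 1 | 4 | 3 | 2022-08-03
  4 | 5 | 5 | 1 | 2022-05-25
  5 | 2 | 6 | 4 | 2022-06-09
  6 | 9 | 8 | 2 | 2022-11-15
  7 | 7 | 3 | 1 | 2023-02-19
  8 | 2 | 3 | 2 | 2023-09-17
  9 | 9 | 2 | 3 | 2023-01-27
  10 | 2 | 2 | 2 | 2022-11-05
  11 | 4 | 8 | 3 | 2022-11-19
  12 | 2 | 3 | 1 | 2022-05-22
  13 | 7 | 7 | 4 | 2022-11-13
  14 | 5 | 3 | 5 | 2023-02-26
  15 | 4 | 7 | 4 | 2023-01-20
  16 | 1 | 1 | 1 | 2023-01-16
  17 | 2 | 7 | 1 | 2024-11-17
SELECT c.id, p.name AS customer, c.order_date, c.quantity FROM orders c JOIN customers p ON c.customer_id = p.id WHERE p.signup_year > 2021 ORDER BY c.order_date DESC

Execution result:
id | customer | order_date | quantity
14 | Eve Jones | 2023-02-26 | 5
9 | Ivy Smith | 2023-01-27 | 3
6 | Ivy Smith | 2022-11-15 | 2
4 | Eve Jones | 2022-05-25 | 1
1 | Tina Jones | 2022-04-13 | 1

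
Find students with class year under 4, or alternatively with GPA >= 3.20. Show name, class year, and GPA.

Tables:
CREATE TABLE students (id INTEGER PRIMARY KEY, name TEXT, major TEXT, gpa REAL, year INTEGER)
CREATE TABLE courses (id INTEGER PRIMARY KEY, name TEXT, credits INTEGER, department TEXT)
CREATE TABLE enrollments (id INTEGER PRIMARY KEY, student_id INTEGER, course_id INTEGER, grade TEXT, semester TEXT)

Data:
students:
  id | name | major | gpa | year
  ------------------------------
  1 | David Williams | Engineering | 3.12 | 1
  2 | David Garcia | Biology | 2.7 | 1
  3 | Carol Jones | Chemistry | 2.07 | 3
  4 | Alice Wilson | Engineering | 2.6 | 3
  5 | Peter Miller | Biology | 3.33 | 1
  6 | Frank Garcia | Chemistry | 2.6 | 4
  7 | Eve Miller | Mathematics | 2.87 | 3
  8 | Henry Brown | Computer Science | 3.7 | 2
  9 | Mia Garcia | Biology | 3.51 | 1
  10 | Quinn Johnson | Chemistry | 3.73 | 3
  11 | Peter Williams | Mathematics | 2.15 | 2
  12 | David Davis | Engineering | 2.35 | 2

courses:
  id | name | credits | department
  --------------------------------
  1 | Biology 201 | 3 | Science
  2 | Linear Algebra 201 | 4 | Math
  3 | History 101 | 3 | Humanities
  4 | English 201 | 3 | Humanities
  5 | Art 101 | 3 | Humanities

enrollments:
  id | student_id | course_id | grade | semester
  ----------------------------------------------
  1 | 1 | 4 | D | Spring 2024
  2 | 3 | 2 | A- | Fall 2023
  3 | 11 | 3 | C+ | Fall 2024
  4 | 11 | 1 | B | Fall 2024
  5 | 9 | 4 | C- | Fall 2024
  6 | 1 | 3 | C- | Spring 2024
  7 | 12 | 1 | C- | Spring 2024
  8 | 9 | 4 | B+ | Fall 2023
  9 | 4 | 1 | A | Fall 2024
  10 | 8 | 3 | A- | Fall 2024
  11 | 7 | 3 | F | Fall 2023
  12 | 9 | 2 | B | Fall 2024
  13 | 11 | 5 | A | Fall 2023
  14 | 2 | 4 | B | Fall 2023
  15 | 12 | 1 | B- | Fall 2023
SELECT name, year, gpa FROM students WHERE year < 4 OR gpa >= 3.2

Execution result:
name | year | gpa
David Williams | 1 | 3.12
David Garcia | 1 | 2.70
Carol Jones | 3 | 2.07
Alice Wilson | 3 | 2.60
Peter Miller | 1 | 3.33
Eve Miller | 3 | 2.87
Henry Brown | 2 | 3.70
Mia Garcia | 1 | 3.51
Quinn Johnson | 3 | 3.73
Peter Williams | 2 | 2.15
David Davis | 2 | 2.35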